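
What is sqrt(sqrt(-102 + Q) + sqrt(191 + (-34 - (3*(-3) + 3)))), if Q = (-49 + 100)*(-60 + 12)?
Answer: sqrt(sqrt(163) + 5*I*sqrt(102)) ≈ 5.6945 + 4.4339*I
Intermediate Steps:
Q = -2448 (Q = 51*(-48) = -2448)
sqrt(sqrt(-102 + Q) + sqrt(191 + (-34 - (3*(-3) + 3)))) = sqrt(sqrt(-102 - 2448) + sqrt(191 + (-34 - (3*(-3) + 3)))) = sqrt(sqrt(-2550) + sqrt(191 + (-34 - (-9 + 3)))) = sqrt(5*I*sqrt(102) + sqrt(191 + (-34 - 1*(-6)))) = sqrt(5*I*sqrt(102) + sqrt(191 + (-34 + 6))) = sqrt(5*I*sqrt(102) + sqrt(191 - 28)) = sqrt(5*I*sqrt(102) + sqrt(163)) = sqrt(sqrt(163) + 5*I*sqrt(102))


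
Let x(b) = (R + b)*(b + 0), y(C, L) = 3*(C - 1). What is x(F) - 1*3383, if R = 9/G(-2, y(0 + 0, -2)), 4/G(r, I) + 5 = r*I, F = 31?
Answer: -9409/4 ≈ -2352.3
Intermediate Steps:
y(C, L) = -3 + 3*C (y(C, L) = 3*(-1 + C) = -3 + 3*C)
G(r, I) = 4/(-5 + I*r) (G(r, I) = 4/(-5 + r*I) = 4/(-5 + I*r))
R = 9/4 (R = 9/((4/(-5 + (-3 + 3*(0 + 0))*(-2)))) = 9/((4/(-5 + (-3 + 3*0)*(-2)))) = 9/((4/(-5 + (-3 + 0)*(-2)))) = 9/((4/(-5 - 3*(-2)))) = 9/((4/(-5 + 6))) = 9/((4/1)) = 9/((4*1)) = 9/4 ≈ 2.2500)
x(b) = b*(9/4 + b) (x(b) = (9/4 + b)*(b + 0) = (9/4 + b)*b = b*(9/4 + b))
x(F) - 1*3383 = (1/4)*31*(9 + 4*31) - 1*3383 = (1/4)*31*(9 + 124) - 3383 = (1/4)*31*133 - 3383 = 4123/4 - 3383 = -9409/4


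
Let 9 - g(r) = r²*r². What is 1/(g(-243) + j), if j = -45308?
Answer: -1/3486829700 ≈ -2.8679e-10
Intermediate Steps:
g(r) = 9 - r⁴ (g(r) = 9 - r²*r² = 9 - r⁴)
1/(g(-243) + j) = 1/((9 - 1*(-243)⁴) - 45308) = 1/((9 - 1*3486784401) - 45308) = 1/((9 - 3486784401) - 45308) = 1/(-3486784392 - 45308) = 1/(-3486829700) = -1/3486829700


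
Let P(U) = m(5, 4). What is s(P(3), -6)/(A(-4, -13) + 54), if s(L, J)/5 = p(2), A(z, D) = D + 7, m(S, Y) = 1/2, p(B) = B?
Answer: 5/24 ≈ 0.20833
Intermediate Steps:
m(S, Y) = ½
P(U) = ½
A(z, D) = 7 + D
s(L, J) = 10 (s(L, J) = 5*2 = 10)
s(P(3), -6)/(A(-4, -13) + 54) = 10/((7 - 13) + 54) = 10/(-6 + 54) = 10/48 = 10*(1/48) = 5/24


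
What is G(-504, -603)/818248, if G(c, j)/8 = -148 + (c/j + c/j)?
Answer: -9804/6852827 ≈ -0.0014307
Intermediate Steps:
G(c, j) = -1184 + 16*c/j (G(c, j) = 8*(-148 + (c/j + c/j)) = 8*(-148 + 2*c/j) = -1184 + 16*c/j)
G(-504, -603)/818248 = (-1184 + 16*(-504)/(-603))/818248 = (-1184 + 16*(-504)*(-1/603))*(1/818248) = (-1184 + 896/67)*(1/818248) = -78432/67*1/818248 = -9804/6852827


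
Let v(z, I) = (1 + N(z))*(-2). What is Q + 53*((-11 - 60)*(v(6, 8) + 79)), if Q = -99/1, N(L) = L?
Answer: -244694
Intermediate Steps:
Q = -99 (Q = -99*1 = -99)
v(z, I) = -2 - 2*z (v(z, I) = (1 + z)*(-2) = -2 - 2*z)
Q + 53*((-11 - 60)*(v(6, 8) + 79)) = -99 + 53*((-11 - 60)*((-2 - 2*6) + 79)) = -99 + 53*(-71*((-2 - 12) + 79)) = -99 + 53*(-71*(-14 + 79)) = -99 + 53*(-71*65) = -99 + 53*(-4615) = -99 - 244595 = -244694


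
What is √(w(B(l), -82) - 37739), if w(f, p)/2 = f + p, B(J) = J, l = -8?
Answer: I*√37919 ≈ 194.73*I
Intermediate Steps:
w(f, p) = 2*f + 2*p (w(f, p) = 2*(f + p) = 2*f + 2*p)
√(w(B(l), -82) - 37739) = √((2*(-8) + 2*(-82)) - 37739) = √((-16 - 164) - 37739) = √(-180 - 37739) = √(-37919) = I*√37919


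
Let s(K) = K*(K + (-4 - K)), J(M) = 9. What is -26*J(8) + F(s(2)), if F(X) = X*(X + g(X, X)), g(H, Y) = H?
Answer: -106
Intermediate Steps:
s(K) = -4*K (s(K) = K*(-4) = -4*K)
F(X) = 2*X² (F(X) = X*(X + X) = X*(2*X) = 2*X²)
-26*J(8) + F(s(2)) = -26*9 + 2*(-4*2)² = -234 + 2*(-8)² = -234 + 2*64 = -234 + 128 = -106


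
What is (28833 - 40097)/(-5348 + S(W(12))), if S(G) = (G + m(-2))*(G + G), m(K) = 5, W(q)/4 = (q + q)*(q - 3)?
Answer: -2816/374071 ≈ -0.0075280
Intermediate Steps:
W(q) = 8*q*(-3 + q) (W(q) = 4*((q + q)*(q - 3)) = 4*((2*q)*(-3 + q)) = 4*(2*q*(-3 + q)) = 8*q*(-3 + q))
S(G) = 2*G*(5 + G) (S(G) = (G + 5)*(G + G) = (5 + G)*(2*G) = 2*G*(5 + G))
(28833 - 40097)/(-5348 + S(W(12))) = (28833 - 40097)/(-5348 + 2*(8*12*(-3 + 12))*(5 + 8*12*(-3 + 12))) = -11264/(-5348 + 2*(8*12*9)*(5 + 8*12*9)) = -11264/(-5348 + 2*864*(5 + 864)) = -11264/(-5348 + 2*864*869) = -11264/(-5348 + 1501632) = -11264/1496284 = -11264*1/1496284 = -2816/374071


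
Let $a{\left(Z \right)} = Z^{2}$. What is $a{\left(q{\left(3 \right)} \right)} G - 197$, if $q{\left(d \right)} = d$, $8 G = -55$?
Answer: $- \frac{2071}{8} \approx -258.88$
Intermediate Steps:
$G = - \frac{55}{8}$ ($G = \frac{1}{8} \left(-55\right) = - \frac{55}{8} \approx -6.875$)
$a{\left(q{\left(3 \right)} \right)} G - 197 = 3^{2} \left(- \frac{55}{8}\right) - 197 = 9 \left(- \frac{55}{8}\right) - 197 = - \frac{495}{8} - 197 = - \frac{2071}{8}$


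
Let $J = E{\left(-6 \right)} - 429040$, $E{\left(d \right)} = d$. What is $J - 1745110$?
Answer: $-2174156$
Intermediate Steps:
$J = -429046$ ($J = -6 - 429040 = -429046$)
$J - 1745110 = -429046 - 1745110 = -2174156$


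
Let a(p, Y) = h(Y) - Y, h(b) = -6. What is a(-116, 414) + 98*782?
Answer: 76216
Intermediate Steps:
a(p, Y) = -6 - Y
a(-116, 414) + 98*782 = (-6 - 1*414) + 98*782 = (-6 - 414) + 76636 = -420 + 76636 = 76216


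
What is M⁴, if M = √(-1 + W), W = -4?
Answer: 25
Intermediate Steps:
M = I*√5 (M = √(-1 - 4) = √(-5) = I*√5 ≈ 2.2361*I)
M⁴ = (I*√5)⁴ = 25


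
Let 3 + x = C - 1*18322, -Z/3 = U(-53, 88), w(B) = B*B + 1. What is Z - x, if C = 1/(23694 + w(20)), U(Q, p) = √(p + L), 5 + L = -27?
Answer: 441540874/24095 - 6*√14 ≈ 18303.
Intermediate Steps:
L = -32 (L = -5 - 27 = -32)
U(Q, p) = √(-32 + p) (U(Q, p) = √(p - 32) = √(-32 + p))
w(B) = 1 + B² (w(B) = B² + 1 = 1 + B²)
C = 1/24095 (C = 1/(23694 + (1 + 20²)) = 1/(23694 + (1 + 400)) = 1/(23694 + 401) = 1/24095 ≈ 4.1502e-5)
Z = -6*√14 (Z = -3*√(-32 + 88) = -6*√14 ≈ -22.450)
x = -441540874/24095 (x = -3 + (1/24095 - 1*18322) = -3 + (1/24095 - 18322) = -3 - 441468589/24095 = -441540874/24095 ≈ -18325.)
Z - x = -6*√14 - 1*(-441540874/24095) = -6*√14 + 441540874/24095 = 441540874/24095 - 6*√14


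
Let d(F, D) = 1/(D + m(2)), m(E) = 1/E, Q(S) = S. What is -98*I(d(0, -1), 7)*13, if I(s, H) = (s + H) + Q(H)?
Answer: -15288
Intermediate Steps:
d(F, D) = 1/(½ + D) (d(F, D) = 1/(D + 1/2) = 1/(D + ½) = 1/(½ + D))
I(s, H) = s + 2*H (I(s, H) = (s + H) + H = (H + s) + H = s + 2*H)
-98*I(d(0, -1), 7)*13 = -98*(2/(1 + 2*(-1)) + 2*7)*13 = -98*(2/(1 - 2) + 14)*13 = -98*(2/(-1) + 14)*13 = -98*(2*(-1) + 14)*13 = -98*(-2 + 14)*13 = -98*12*13 = -1176*13 = -15288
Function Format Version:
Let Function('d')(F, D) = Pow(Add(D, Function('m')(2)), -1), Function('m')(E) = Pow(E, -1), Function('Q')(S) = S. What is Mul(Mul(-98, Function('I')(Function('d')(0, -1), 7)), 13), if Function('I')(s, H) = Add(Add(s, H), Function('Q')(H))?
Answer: -15288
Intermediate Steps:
Function('d')(F, D) = Pow(Add(Rational(1, 2), D), -1) (Function('d')(F, D) = Pow(Add(D, Pow(2, -1)), -1) = Pow(Add(D, Rational(1, 2)), -1) = Pow(Add(Rational(1, 2), D), -1))
Function('I')(s, H) = Add(s, Mul(2, H)) (Function('I')(s, H) = Add(Add(s, H), H) = Add(Add(H, s), H) = Add(s, Mul(2, H)))
Mul(Mul(-98, Function('I')(Function('d')(0, -1), 7)), 13) = Mul(Mul(-98, Add(Mul(2, Pow(Add(1, Mul(2, -1)), -1)), Mul(2, 7))), 13) = Mul(Mul(-98, Add(Mul(2, Pow(Add(1, -2), -1)), 14)), 13) = Mul(Mul(-98, Add(Mul(2, Pow(-1, -1)), 14)), 13) = Mul(Mul(-98, Add(Mul(2, -1), 14)), 13) = Mul(Mul(-98, Add(-2, 14)), 13) = Mul(Mul(-98, 12), 13) = Mul(-1176, 13) = -15288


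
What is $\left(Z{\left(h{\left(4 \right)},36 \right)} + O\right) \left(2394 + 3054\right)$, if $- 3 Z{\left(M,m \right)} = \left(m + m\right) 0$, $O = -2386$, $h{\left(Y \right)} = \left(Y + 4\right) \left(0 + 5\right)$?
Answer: $-12998928$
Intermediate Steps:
$h{\left(Y \right)} = 20 + 5 Y$ ($h{\left(Y \right)} = \left(4 + Y\right) 5 = 20 + 5 Y$)
$Z{\left(M,m \right)} = 0$ ($Z{\left(M,m \right)} = - \frac{\left(m + m\right) 0}{3} = - \frac{2 m 0}{3} = \left(- \frac{1}{3}\right) 0 = 0$)
$\left(Z{\left(h{\left(4 \right)},36 \right)} + O\right) \left(2394 + 3054\right) = \left(0 - 2386\right) \left(2394 + 3054\right) = \left(-2386\right) 5448 = -12998928$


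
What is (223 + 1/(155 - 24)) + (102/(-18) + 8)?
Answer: 88559/393 ≈ 225.34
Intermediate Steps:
(223 + 1/(155 - 24)) + (102/(-18) + 8) = (223 + 1/131) + (102*(-1/18) + 8) = (223 + 1/131) + (-17/3 + 8) = 29214/131 + 7/3 = 88559/393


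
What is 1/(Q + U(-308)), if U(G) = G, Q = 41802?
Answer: 1/41494 ≈ 2.4100e-5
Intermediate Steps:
1/(Q + U(-308)) = 1/(41802 - 308) = 1/41494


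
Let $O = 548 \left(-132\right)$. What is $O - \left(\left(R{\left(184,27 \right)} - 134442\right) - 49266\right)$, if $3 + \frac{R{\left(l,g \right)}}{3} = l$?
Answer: $110829$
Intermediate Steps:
$R{\left(l,g \right)} = -9 + 3 l$
$O = -72336$
$O - \left(\left(R{\left(184,27 \right)} - 134442\right) - 49266\right) = -72336 - \left(\left(\left(-9 + 3 \cdot 184\right) - 134442\right) - 49266\right) = -72336 - \left(\left(\left(-9 + 552\right) - 134442\right) - 49266\right) = -72336 - \left(\left(543 - 134442\right) - 49266\right) = -72336 - \left(-133899 - 49266\right) = -72336 - -183165 = -72336 + 183165 = 110829$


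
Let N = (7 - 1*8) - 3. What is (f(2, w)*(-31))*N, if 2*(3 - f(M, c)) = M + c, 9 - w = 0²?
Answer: -310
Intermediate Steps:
w = 9 (w = 9 - 1*0² = 9 - 1*0 = 9 + 0 = 9)
N = -4 (N = (7 - 8) - 3 = -1 - 3 = -4)
f(M, c) = 3 - M/2 - c/2 (f(M, c) = 3 - (M + c)/2 = 3 + (-M/2 - c/2) = 3 - M/2 - c/2)
(f(2, w)*(-31))*N = ((3 - ½*2 - ½*9)*(-31))*(-4) = ((3 - 1 - 9/2)*(-31))*(-4) = -5/2*(-31)*(-4) = (155/2)*(-4) = -310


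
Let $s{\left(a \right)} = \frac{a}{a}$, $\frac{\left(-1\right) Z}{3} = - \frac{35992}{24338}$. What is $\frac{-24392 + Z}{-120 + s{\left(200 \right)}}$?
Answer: $\frac{296772260}{1448111} \approx 204.94$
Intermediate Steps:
$Z = \frac{53988}{12169}$ ($Z = - 3 \left(- \frac{35992}{24338}\right) = - 3 \left(\left(-35992\right) \frac{1}{24338}\right) = \left(-3\right) \left(- \frac{17996}{12169}\right) = \frac{53988}{12169} \approx 4.4365$)
$s{\left(a \right)} = 1$
$\frac{-24392 + Z}{-120 + s{\left(200 \right)}} = \frac{-24392 + \frac{53988}{12169}}{-120 + 1} = - \frac{296772260}{12169 \left(-119\right)} = \left(- \frac{296772260}{12169}\right) \left(- \frac{1}{119}\right) = \frac{296772260}{1448111}$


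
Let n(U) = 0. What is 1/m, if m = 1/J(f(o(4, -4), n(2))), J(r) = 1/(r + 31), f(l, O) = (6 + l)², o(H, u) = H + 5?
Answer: 1/256 ≈ 0.0039063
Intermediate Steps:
o(H, u) = 5 + H
J(r) = 1/(31 + r)
m = 256 (m = 1/(1/(31 + (6 + (5 + 4))²)) = 1/(1/(31 + (6 + 9)²)) = 1/(1/(31 + 15²)) = 1/(1/(31 + 225)) = 1/(1/256) = 256)
1/m = 1/256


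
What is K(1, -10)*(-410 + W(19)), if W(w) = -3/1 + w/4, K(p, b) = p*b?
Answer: 8165/2 ≈ 4082.5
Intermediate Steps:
K(p, b) = b*p
W(w) = -3 + w/4 (W(w) = -3*1 + w*(¼) = -3 + w/4)
K(1, -10)*(-410 + W(19)) = (-10*1)*(-410 + (-3 + (¼)*19)) = -10*(-410 + (-3 + 19/4)) = -10*(-410 + 7/4) = -10*(-1633/4) = 8165/2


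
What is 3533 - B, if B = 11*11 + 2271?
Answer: 1141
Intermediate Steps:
B = 2392 (B = 121 + 2271 = 2392)
3533 - B = 3533 - 1*2392 = 3533 - 2392 = 1141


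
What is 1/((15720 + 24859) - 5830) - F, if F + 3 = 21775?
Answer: -756555227/34749 ≈ -21772.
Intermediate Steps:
F = 21772 (F = -3 + 21775 = 21772)
1/((15720 + 24859) - 5830) - F = 1/((15720 + 24859) - 5830) - 1*21772 = 1/(40579 - 5830) - 21772 = 1/34749 - 21772 = -756555227/34749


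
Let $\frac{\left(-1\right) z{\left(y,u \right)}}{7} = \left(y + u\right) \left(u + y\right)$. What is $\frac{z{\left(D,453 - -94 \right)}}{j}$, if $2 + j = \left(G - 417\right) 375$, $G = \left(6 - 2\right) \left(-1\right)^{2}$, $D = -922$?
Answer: $\frac{984375}{154877} \approx 6.3559$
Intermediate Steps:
$z{\left(y,u \right)} = - 7 \left(u + y\right)^{2}$ ($z{\left(y,u \right)} = - 7 \left(y + u\right) \left(u + y\right) = - 7 \left(u + y\right) \left(u + y\right) = - 7 \left(u + y\right)^{2}$)
$G = 4$ ($G = 4 \cdot 1 = 4$)
$j = -154877$ ($j = -2 + \left(4 - 417\right) 375 = -2 - 154875 = -154877$)
$\frac{z{\left(D,453 - -94 \right)}}{j} = \frac{\left(-7\right) \left(\left(453 - -94\right) - 922\right)^{2}}{-154877} = - 7 \left(\left(453 + 94\right) - 922\right)^{2} \left(- \frac{1}{154877}\right) = - 7 \left(547 - 922\right)^{2} \left(- \frac{1}{154877}\right) = - 7 \left(-375\right)^{2} \left(- \frac{1}{154877}\right) = \left(-7\right) 140625 \left(- \frac{1}{154877}\right) = \left(-984375\right) \left(- \frac{1}{154877}\right) = \frac{984375}{154877}$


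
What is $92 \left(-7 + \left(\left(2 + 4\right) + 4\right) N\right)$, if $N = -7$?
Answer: $-7084$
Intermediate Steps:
$92 \left(-7 + \left(\left(2 + 4\right) + 4\right) N\right) = 92 \left(-7 + \left(\left(2 + 4\right) + 4\right) \left(-7\right)\right) = 92 \left(-7 + \left(6 + 4\right) \left(-7\right)\right) = 92 \left(-7 + 10 \left(-7\right)\right) = 92 \left(-7 - 70\right) = 92 \left(-77\right) = -7084$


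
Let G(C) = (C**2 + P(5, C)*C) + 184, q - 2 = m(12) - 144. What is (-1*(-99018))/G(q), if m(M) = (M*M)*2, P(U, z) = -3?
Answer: 49509/10531 ≈ 4.7013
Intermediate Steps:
m(M) = 2*M**2 (m(M) = M**2*2 = 2*M**2)
q = 146 (q = 2 + (2*12**2 - 144) = 2 + (2*144 - 144) = 2 + (288 - 144) = 2 + 144 = 146)
G(C) = 184 + C**2 - 3*C (G(C) = (C**2 - 3*C) + 184 = 184 + C**2 - 3*C)
(-1*(-99018))/G(q) = (-1*(-99018))/(184 + 146**2 - 3*146) = 99018/(184 + 21316 - 438) = 99018/21062 = 99018*(1/21062) = 49509/10531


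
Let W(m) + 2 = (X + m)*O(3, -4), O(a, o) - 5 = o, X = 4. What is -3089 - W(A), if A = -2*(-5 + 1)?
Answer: -3099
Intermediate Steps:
O(a, o) = 5 + o
A = 8 (A = -2*(-4) = 8)
W(m) = 2 + m (W(m) = -2 + (4 + m)*(5 - 4) = -2 + (4 + m)*1 = -2 + (4 + m) = 2 + m)
-3089 - W(A) = -3089 - (2 + 8) = -3089 - 1*10 = -3089 - 10 = -3099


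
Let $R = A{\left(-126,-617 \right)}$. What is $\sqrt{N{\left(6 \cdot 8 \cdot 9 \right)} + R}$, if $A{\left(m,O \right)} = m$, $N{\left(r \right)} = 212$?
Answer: $\sqrt{86} \approx 9.2736$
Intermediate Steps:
$R = -126$
$\sqrt{N{\left(6 \cdot 8 \cdot 9 \right)} + R} = \sqrt{212 - 126} = \sqrt{86}$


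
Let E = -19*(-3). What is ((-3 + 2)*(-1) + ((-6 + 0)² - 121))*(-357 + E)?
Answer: 25200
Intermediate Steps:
E = 57
((-3 + 2)*(-1) + ((-6 + 0)² - 121))*(-357 + E) = ((-3 + 2)*(-1) + ((-6 + 0)² - 121))*(-357 + 57) = (-1*(-1) + ((-6)² - 121))*(-300) = (1 + (36 - 121))*(-300) = (1 - 85)*(-300) = -84*(-300) = 25200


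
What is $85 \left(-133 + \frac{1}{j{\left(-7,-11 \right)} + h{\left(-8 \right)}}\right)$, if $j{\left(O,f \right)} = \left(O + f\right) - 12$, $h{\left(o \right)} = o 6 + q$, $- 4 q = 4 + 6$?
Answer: $- \frac{1820275}{161} \approx -11306.0$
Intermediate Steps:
$q = - \frac{5}{2}$ ($q = - \frac{4 + 6}{4} = \left(- \frac{1}{4}\right) 10 = - \frac{5}{2} \approx -2.5$)
$h{\left(o \right)} = - \frac{5}{2} + 6 o$ ($h{\left(o \right)} = o 6 - \frac{5}{2} = 6 o - \frac{5}{2} = - \frac{5}{2} + 6 o$)
$j{\left(O,f \right)} = -12 + O + f$
$85 \left(-133 + \frac{1}{j{\left(-7,-11 \right)} + h{\left(-8 \right)}}\right) = 85 \left(-133 + \frac{1}{\left(-12 - 7 - 11\right) + \left(- \frac{5}{2} + 6 \left(-8\right)\right)}\right) = 85 \left(-133 + \frac{1}{-30 - \frac{101}{2}}\right) = 85 \left(-133 + \frac{1}{- \frac{161}{2}}\right) = 85 \left(-133 - \frac{2}{161}\right) = 85 \left(- \frac{21415}{161}\right) = - \frac{1820275}{161}$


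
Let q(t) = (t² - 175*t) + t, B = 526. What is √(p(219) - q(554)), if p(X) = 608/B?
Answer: 86*I*√1968818/263 ≈ 458.82*I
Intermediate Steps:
q(t) = t² - 174*t
p(X) = 304/263 (p(X) = 608/526 = 608*(1/526) = 304/263)
√(p(219) - q(554)) = √(304/263 - 554*(-174 + 554)) = √(304/263 - 554*380) = √(304/263 - 1*210520) = √(304/263 - 210520) = √(-55366456/263) = 86*I*√1968818/263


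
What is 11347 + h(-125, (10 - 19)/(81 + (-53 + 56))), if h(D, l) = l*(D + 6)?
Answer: 45439/4 ≈ 11360.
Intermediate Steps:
h(D, l) = l*(6 + D)
11347 + h(-125, (10 - 19)/(81 + (-53 + 56))) = 11347 + ((10 - 19)/(81 + (-53 + 56)))*(6 - 125) = 11347 - 9/(81 + 3)*(-119) = 11347 - 9/84*(-119) = 11347 - 9*1/84*(-119) = 11347 - 3/28*(-119) = 11347 + 51/4 = 45439/4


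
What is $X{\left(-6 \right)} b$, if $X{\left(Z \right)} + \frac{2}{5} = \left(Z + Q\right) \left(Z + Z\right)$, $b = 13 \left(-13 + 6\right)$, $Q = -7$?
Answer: $- \frac{70798}{5} \approx -14160.0$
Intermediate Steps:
$b = -91$ ($b = 13 \left(-7\right) = -91$)
$X{\left(Z \right)} = - \frac{2}{5} + 2 Z \left(-7 + Z\right)$ ($X{\left(Z \right)} = - \frac{2}{5} + \left(Z - 7\right) \left(Z + Z\right) = - \frac{2}{5} + \left(-7 + Z\right) 2 Z = - \frac{2}{5} + 2 Z \left(-7 + Z\right)$)
$X{\left(-6 \right)} b = \left(- \frac{2}{5} - -84 + 2 \left(-6\right)^{2}\right) \left(-91\right) = \left(- \frac{2}{5} + 84 + 2 \cdot 36\right) \left(-91\right) = \left(- \frac{2}{5} + 84 + 72\right) \left(-91\right) = \frac{778}{5} \left(-91\right) = - \frac{70798}{5}$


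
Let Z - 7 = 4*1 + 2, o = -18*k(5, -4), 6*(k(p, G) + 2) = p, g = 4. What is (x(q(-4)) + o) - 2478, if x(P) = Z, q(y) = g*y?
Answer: -2444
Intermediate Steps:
k(p, G) = -2 + p/6
q(y) = 4*y
o = 21 (o = -18*(-2 + (⅙)*5) = -18*(-2 + ⅚) = -18*(-7/6) = 21)
Z = 13 (Z = 7 + (4*1 + 2) = 7 + (4 + 2) = 7 + 6 = 13)
x(P) = 13
(x(q(-4)) + o) - 2478 = (13 + 21) - 2478 = 34 - 2478 = -2444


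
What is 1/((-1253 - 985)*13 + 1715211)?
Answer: 1/1686117 ≈ 5.9308e-7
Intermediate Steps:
1/((-1253 - 985)*13 + 1715211) = 1/(-2238*13 + 1715211) = 1/(-29094 + 1715211) = 1/1686117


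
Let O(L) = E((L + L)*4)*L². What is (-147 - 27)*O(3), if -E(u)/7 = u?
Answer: 263088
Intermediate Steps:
E(u) = -7*u
O(L) = -56*L³ (O(L) = (-7*(L + L)*4)*L² = (-7*2*L*4)*L² = (-56*L)*L² = -56*L³)
(-147 - 27)*O(3) = (-147 - 27)*(-56*3³) = -(-9744)*27 = -174*(-1512) = 263088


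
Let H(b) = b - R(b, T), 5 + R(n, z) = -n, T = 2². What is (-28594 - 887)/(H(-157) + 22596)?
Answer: -9827/7429 ≈ -1.3228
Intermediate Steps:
T = 4
R(n, z) = -5 - n
H(b) = 5 + 2*b (H(b) = b - (-5 - b) = b + (5 + b) = 5 + 2*b)
(-28594 - 887)/(H(-157) + 22596) = (-28594 - 887)/((5 + 2*(-157)) + 22596) = -29481/((5 - 314) + 22596) = -29481/(-309 + 22596) = -29481/22287 = -29481*1/22287 = -9827/7429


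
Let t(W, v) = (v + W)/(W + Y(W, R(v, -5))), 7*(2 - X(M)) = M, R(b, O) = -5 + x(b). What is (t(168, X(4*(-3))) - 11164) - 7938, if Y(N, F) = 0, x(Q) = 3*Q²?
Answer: -11231375/588 ≈ -19101.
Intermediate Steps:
R(b, O) = -5 + 3*b²
X(M) = 2 - M/7
t(W, v) = (W + v)/W (t(W, v) = (v + W)/(W + 0) = (W + v)/W)
(t(168, X(4*(-3))) - 11164) - 7938 = ((168 + (2 - 4*(-3)/7))/168 - 11164) - 7938 = ((168 + (2 - ⅐*(-12)))/168 - 11164) - 7938 = ((168 + (2 + 12/7))/168 - 11164) - 7938 = ((168 + 26/7)/168 - 11164) - 7938 = ((1/168)*(1202/7) - 11164) - 7938 = (601/588 - 11164) - 7938 = -6563831/588 - 7938 = -11231375/588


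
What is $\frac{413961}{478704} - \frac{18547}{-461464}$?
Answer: $\frac{8329442583}{9204360944} \approx 0.90495$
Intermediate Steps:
$\frac{413961}{478704} - \frac{18547}{-461464} = 413961 \cdot \frac{1}{478704} - - \frac{18547}{461464} = \frac{137987}{159568} + \frac{18547}{461464} = \frac{8329442583}{9204360944}$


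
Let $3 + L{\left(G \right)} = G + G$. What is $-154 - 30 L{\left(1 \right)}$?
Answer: $-124$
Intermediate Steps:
$L{\left(G \right)} = -3 + 2 G$ ($L{\left(G \right)} = -3 + \left(G + G\right) = -3 + 2 G$)
$-154 - 30 L{\left(1 \right)} = -154 - 30 \left(-3 + 2 \cdot 1\right) = -154 - 30 \left(-3 + 2\right) = -154 - -30 = -154 + 30 = -124$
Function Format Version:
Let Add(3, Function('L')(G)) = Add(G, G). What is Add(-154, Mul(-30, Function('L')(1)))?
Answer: -124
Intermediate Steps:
Function('L')(G) = Add(-3, Mul(2, G)) (Function('L')(G) = Add(-3, Add(G, G)) = Add(-3, Mul(2, G)))
Add(-154, Mul(-30, Function('L')(1))) = Add(-154, Mul(-30, Add(-3, Mul(2, 1)))) = Add(-154, Mul(-30, Add(-3, 2))) = Add(-154, Mul(-30, -1)) = Add(-154, 30) = -124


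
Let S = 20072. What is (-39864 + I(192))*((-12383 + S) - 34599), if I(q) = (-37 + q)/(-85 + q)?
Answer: 114779034630/107 ≈ 1.0727e+9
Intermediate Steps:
I(q) = (-37 + q)/(-85 + q)
(-39864 + I(192))*((-12383 + S) - 34599) = (-39864 + (-37 + 192)/(-85 + 192))*((-12383 + 20072) - 34599) = (-39864 + 155/107)*(7689 - 34599) = (-39864 + (1/107)*155)*(-26910) = (-39864 + 155/107)*(-26910) = -4265293/107*(-26910) = 114779034630/107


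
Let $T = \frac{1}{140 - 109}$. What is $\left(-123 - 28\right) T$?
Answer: $- \frac{151}{31} \approx -4.871$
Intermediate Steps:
$T = \frac{1}{31} \approx 0.032258$
$\left(-123 - 28\right) T = \left(-123 - 28\right) \frac{1}{31} = \left(-151\right) \frac{1}{31} = - \frac{151}{31}$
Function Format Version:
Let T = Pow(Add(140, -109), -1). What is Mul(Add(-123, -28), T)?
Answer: Rational(-151, 31) ≈ -4.8710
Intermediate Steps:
T = Rational(1, 31) (T = Pow(31, -1) = Rational(1, 31) ≈ 0.032258)
Mul(Add(-123, -28), T) = Mul(Add(-123, -28), Rational(1, 31)) = Mul(-151, Rational(1, 31)) = Rational(-151, 31)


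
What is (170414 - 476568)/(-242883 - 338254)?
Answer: 306154/581137 ≈ 0.52682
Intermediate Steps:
(170414 - 476568)/(-242883 - 338254) = -306154/(-581137) = -306154*(-1/581137) = 306154/581137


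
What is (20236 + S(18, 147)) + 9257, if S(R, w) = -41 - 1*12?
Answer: 29440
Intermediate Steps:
S(R, w) = -53 (S(R, w) = -41 - 12 = -53)
(20236 + S(18, 147)) + 9257 = (20236 - 53) + 9257 = 20183 + 9257 = 29440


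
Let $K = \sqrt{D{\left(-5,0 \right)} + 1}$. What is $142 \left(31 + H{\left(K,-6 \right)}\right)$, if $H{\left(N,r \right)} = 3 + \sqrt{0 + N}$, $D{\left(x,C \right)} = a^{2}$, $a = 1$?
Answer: $4828 + 142 \sqrt[4]{2} \approx 4996.9$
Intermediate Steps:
$D{\left(x,C \right)} = 1$ ($D{\left(x,C \right)} = 1^{2} = 1$)
$K = \sqrt{2}$ ($K = \sqrt{1 + 1} = \sqrt{2} \approx 1.4142$)
$H{\left(N,r \right)} = 3 + \sqrt{N}$
$142 \left(31 + H{\left(K,-6 \right)}\right) = 142 \left(31 + \left(3 + \sqrt{\sqrt{2}}\right)\right) = 142 \left(31 + \left(3 + \sqrt[4]{2}\right)\right) = 142 \left(34 + \sqrt[4]{2}\right) = 4828 + 142 \sqrt[4]{2}$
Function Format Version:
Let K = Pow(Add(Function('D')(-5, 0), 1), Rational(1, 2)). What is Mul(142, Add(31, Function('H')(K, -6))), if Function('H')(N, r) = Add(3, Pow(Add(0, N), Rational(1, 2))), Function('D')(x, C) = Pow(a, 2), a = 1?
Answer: Add(4828, Mul(142, Pow(2, Rational(1, 4)))) ≈ 4996.9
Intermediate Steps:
Function('D')(x, C) = 1 (Function('D')(x, C) = Pow(1, 2) = 1)
K = Pow(2, Rational(1, 2)) (K = Pow(Add(1, 1), Rational(1, 2)) = Pow(2, Rational(1, 2)) ≈ 1.4142)
Function('H')(N, r) = Add(3, Pow(N, Rational(1, 2)))
Mul(142, Add(31, Function('H')(K, -6))) = Mul(142, Add(31, Add(3, Pow(Pow(2, Rational(1, 2)), Rational(1, 2))))) = Mul(142, Add(31, Add(3, Pow(2, Rational(1, 4))))) = Mul(142, Add(34, Pow(2, Rational(1, 4)))) = Add(4828, Mul(142, Pow(2, Rational(1, 4))))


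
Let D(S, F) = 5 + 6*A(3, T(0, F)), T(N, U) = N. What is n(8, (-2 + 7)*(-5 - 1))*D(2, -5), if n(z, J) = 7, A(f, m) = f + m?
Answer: 161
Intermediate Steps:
D(S, F) = 23 (D(S, F) = 5 + 6*(3 + 0) = 5 + 6*3 = 5 + 18 = 23)
n(8, (-2 + 7)*(-5 - 1))*D(2, -5) = 7*23 = 161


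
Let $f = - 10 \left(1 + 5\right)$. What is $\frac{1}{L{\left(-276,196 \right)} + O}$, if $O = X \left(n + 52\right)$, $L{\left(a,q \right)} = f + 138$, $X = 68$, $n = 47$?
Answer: $\frac{1}{6810} \approx 0.00014684$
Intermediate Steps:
$f = -60$ ($f = \left(-10\right) 6 = -60$)
$L{\left(a,q \right)} = 78$ ($L{\left(a,q \right)} = -60 + 138 = 78$)
$O = 6732$ ($O = 68 \left(47 + 52\right) = 68 \cdot 99 = 6732$)
$\frac{1}{L{\left(-276,196 \right)} + O} = \frac{1}{78 + 6732} = \frac{1}{6810}$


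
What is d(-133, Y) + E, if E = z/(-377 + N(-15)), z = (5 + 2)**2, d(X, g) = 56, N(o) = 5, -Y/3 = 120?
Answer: 20783/372 ≈ 55.868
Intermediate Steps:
Y = -360 (Y = -3*120 = -360)
z = 49 (z = 7**2 = 49)
E = -49/372 (E = 49/(-377 + 5) = 49/(-372) = -1/372*49 = -49/372 ≈ -0.13172)
d(-133, Y) + E = 56 - 49/372 = 20783/372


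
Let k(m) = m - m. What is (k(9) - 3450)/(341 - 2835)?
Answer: 1725/1247 ≈ 1.3833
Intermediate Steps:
k(m) = 0
(k(9) - 3450)/(341 - 2835) = (0 - 3450)/(341 - 2835) = -3450/(-2494) = -3450*(-1/2494) = 1725/1247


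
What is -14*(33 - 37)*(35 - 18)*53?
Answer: 50456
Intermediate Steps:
-14*(33 - 37)*(35 - 18)*53 = -(-56)*17*53 = -14*(-68)*53 = 952*53 = 50456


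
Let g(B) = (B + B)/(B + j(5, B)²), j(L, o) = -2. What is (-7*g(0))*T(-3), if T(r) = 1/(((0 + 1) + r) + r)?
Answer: 0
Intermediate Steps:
T(r) = 1/(1 + 2*r) (T(r) = 1/((1 + r) + r) = 1/(1 + 2*r))
g(B) = 2*B/(4 + B) (g(B) = (B + B)/(B + (-2)²) = (2*B)/(B + 4) = (2*B)/(4 + B) = 2*B/(4 + B))
(-7*g(0))*T(-3) = (-14*0/(4 + 0))/(1 + 2*(-3)) = (-14*0/4)/(1 - 6) = -14*0/4/(-5) = -7*0*(-⅕) = 0*(-⅕) = 0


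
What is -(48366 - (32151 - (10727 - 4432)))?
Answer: -22510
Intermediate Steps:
-(48366 - (32151 - (10727 - 4432))) = -(48366 - (32151 - 1*6295)) = -(48366 - (32151 - 6295)) = -(48366 - 1*25856) = -(48366 - 25856) = -1*22510 = -22510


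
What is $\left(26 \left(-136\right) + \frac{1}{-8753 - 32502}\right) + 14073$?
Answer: $\frac{434703934}{41255} \approx 10537.0$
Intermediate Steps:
$\left(26 \left(-136\right) + \frac{1}{-8753 - 32502}\right) + 14073 = \left(-3536 + \frac{1}{-41255}\right) + 14073 = \left(-3536 - \frac{1}{41255}\right) + 14073 = - \frac{145877681}{41255} + 14073 = \frac{434703934}{41255}$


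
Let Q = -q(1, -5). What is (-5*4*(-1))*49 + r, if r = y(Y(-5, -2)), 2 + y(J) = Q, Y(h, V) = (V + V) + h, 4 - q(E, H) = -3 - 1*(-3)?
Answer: 974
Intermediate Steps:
q(E, H) = 4 (q(E, H) = 4 - (-3 - 1*(-3)) = 4 - (-3 + 3) = 4 - 1*0 = 4 + 0 = 4)
Y(h, V) = h + 2*V (Y(h, V) = 2*V + h = h + 2*V)
Q = -4 (Q = -1*4 = -4)
y(J) = -6 (y(J) = -2 - 4 = -6)
r = -6
(-5*4*(-1))*49 + r = (-5*4*(-1))*49 - 6 = -20*(-1)*49 - 6 = 20*49 - 6 = 980 - 6 = 974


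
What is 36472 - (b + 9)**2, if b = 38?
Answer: 34263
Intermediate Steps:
36472 - (b + 9)**2 = 36472 - (38 + 9)**2 = 36472 - 1*47**2 = 36472 - 1*2209 = 36472 - 2209 = 34263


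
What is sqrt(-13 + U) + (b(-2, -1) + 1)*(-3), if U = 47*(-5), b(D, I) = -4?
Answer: 9 + 2*I*sqrt(62) ≈ 9.0 + 15.748*I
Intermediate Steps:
U = -235
sqrt(-13 + U) + (b(-2, -1) + 1)*(-3) = sqrt(-13 - 235) + (-4 + 1)*(-3) = sqrt(-248) - 3*(-3) = 2*I*sqrt(62) + 9 = 9 + 2*I*sqrt(62)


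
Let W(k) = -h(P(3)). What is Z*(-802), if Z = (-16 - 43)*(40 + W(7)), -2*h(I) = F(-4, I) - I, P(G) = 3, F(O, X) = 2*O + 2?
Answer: 1679789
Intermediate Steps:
F(O, X) = 2 + 2*O
h(I) = 3 + I/2 (h(I) = -((2 + 2*(-4)) - I)/2 = -((2 - 8) - I)/2 = -(-6 - I)/2 = 3 + I/2)
W(k) = -9/2 (W(k) = -(3 + (½)*3) = -(3 + 3/2) = -1*9/2 = -9/2)
Z = -4189/2 (Z = (-16 - 43)*(40 - 9/2) = -59*71/2 = -4189/2 ≈ -2094.5)
Z*(-802) = -4189/2*(-802) = 1679789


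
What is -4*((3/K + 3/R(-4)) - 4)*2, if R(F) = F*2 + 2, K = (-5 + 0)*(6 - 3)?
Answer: 188/5 ≈ 37.600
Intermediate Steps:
K = -15 (K = -5*3 = -15)
R(F) = 2 + 2*F (R(F) = 2*F + 2 = 2 + 2*F)
-4*((3/K + 3/R(-4)) - 4)*2 = -4*((3/(-15) + 3/(2 + 2*(-4))) - 4)*2 = -4*((3*(-1/15) + 3/(2 - 8)) - 4)*2 = -4*((-⅕ + 3/(-6)) - 4)*2 = -4*((-⅕ + 3*(-⅙)) - 4)*2 = -4*((-⅕ - ½) - 4)*2 = -4*(-7/10 - 4)*2 = -4*(-47/10)*2 = (94/5)*2 = 188/5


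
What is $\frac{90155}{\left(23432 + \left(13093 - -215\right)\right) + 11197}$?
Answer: $\frac{4745}{2523} \approx 1.8807$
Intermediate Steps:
$\frac{90155}{\left(23432 + \left(13093 - -215\right)\right) + 11197} = \frac{90155}{\left(23432 + \left(13093 + 215\right)\right) + 11197} = \frac{90155}{\left(23432 + 13308\right) + 11197} = \frac{90155}{36740 + 11197} = \frac{90155}{47937} = 90155 \cdot \frac{1}{47937} = \frac{4745}{2523}$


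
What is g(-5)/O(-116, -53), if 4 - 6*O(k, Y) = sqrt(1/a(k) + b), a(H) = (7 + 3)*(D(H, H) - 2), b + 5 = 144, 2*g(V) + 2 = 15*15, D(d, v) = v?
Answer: -3157680/145139 - 1338*sqrt(48385605)/145139 ≈ -85.882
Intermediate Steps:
g(V) = 223/2 (g(V) = -1 + (15*15)/2 = -1 + (1/2)*225 = -1 + 225/2 = 223/2)
b = 139 (b = -5 + 144 = 139)
a(H) = -20 + 10*H (a(H) = (7 + 3)*(H - 2) = 10*(-2 + H) = -20 + 10*H)
O(k, Y) = 2/3 - sqrt(139 + 1/(-20 + 10*k))/6 (O(k, Y) = 2/3 - sqrt(1/(-20 + 10*k) + 139)/6 = 2/3 - sqrt(139 + 1/(-20 + 10*k))/6)
g(-5)/O(-116, -53) = 223/(2*(2/3 - sqrt(10)*sqrt((-2779 + 1390*(-116))/(-2 - 116))/60)) = 223/(2*(2/3 - sqrt(10)*sqrt((-2779 - 161240)/(-118))/60)) = 223/(2*(2/3 - sqrt(10)*sqrt(-1/118*(-164019))/60)) = 223/(2*(2/3 - sqrt(10)*sqrt(164019/118)/60)) = 223/(2*(2/3 - sqrt(10)*sqrt(19354242)/118/60)) = 223/(2*(2/3 - sqrt(48385605)/3540))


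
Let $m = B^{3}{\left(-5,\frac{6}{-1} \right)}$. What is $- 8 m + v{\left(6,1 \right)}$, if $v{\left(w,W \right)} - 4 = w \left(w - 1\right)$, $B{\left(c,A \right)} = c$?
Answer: $1034$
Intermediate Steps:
$v{\left(w,W \right)} = 4 + w \left(-1 + w\right)$ ($v{\left(w,W \right)} = 4 + w \left(w - 1\right) = 4 + w \left(-1 + w\right)$)
$m = -125$ ($m = \left(-5\right)^{3} = -125$)
$- 8 m + v{\left(6,1 \right)} = \left(-8\right) \left(-125\right) + \left(4 + 6^{2} - 6\right) = 1000 + \left(4 + 36 - 6\right) = 1000 + 34 = 1034$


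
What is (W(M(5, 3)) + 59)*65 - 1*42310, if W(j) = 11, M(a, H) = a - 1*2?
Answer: -37760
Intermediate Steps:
M(a, H) = -2 + a (M(a, H) = a - 2 = -2 + a)
(W(M(5, 3)) + 59)*65 - 1*42310 = (11 + 59)*65 - 1*42310 = 70*65 - 42310 = 4550 - 42310 = -37760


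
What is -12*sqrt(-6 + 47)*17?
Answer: -204*sqrt(41) ≈ -1306.2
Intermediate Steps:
-12*sqrt(-6 + 47)*17 = -12*sqrt(41)*17 = -204*sqrt(41)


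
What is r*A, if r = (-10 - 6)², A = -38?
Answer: -9728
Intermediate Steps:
r = 256 (r = (-16)² = 256)
r*A = 256*(-38) = -9728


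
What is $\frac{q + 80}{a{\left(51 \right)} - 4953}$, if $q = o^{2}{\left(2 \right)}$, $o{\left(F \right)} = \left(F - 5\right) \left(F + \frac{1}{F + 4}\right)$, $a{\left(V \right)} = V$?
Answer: $- \frac{163}{6536} \approx -0.024939$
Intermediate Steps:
$o{\left(F \right)} = \left(-5 + F\right) \left(F + \frac{1}{4 + F}\right)$
$q = \frac{169}{4}$ ($q = \left(\frac{-5 + 2^{3} - 2^{2} - 38}{4 + 2}\right)^{2} = \left(\frac{-5 + 8 - 4 - 38}{6}\right)^{2} = \left(\frac{1}{6} \left(-39\right)\right)^{2} = \left(- \frac{13}{2}\right)^{2} = \frac{169}{4} \approx 42.25$)
$\frac{q + 80}{a{\left(51 \right)} - 4953} = \frac{\frac{169}{4} + 80}{51 - 4953} = \frac{489}{4 \left(-4902\right)} = \frac{489}{4} \left(- \frac{1}{4902}\right) = - \frac{163}{6536}$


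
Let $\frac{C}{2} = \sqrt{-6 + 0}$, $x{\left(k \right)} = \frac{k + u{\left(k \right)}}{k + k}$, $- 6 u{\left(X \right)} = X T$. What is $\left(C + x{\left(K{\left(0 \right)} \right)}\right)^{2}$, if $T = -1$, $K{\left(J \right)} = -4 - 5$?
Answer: $- \frac{3407}{144} + \frac{7 i \sqrt{6}}{3} \approx -23.66 + 5.7155 i$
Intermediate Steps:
$K{\left(J \right)} = -9$ ($K{\left(J \right)} = -4 - 5 = -9$)
$u{\left(X \right)} = \frac{X}{6}$ ($u{\left(X \right)} = - \frac{X \left(-1\right)}{6} = - \frac{\left(-1\right) X}{6} = \frac{X}{6}$)
$x{\left(k \right)} = \frac{7}{12}$ ($x{\left(k \right)} = \frac{k + \frac{k}{6}}{k + k} = \frac{\frac{7}{6} k}{2 k} = \frac{7 k}{6} \frac{1}{2 k} = \frac{7}{12}$)
$C = 2 i \sqrt{6}$ ($C = 2 \sqrt{-6 + 0} = 2 \sqrt{-6} = 2 i \sqrt{6} \approx 4.899 i$)
$\left(C + x{\left(K{\left(0 \right)} \right)}\right)^{2} = \left(2 i \sqrt{6} + \frac{7}{12}\right)^{2} = \left(\frac{7}{12} + 2 i \sqrt{6}\right)^{2}$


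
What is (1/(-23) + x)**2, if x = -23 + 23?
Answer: 1/529 ≈ 0.0018904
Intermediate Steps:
x = 0
(1/(-23) + x)**2 = (1/(-23) + 0)**2 = (-1/23 + 0)**2 = (-1/23)**2 = 1/529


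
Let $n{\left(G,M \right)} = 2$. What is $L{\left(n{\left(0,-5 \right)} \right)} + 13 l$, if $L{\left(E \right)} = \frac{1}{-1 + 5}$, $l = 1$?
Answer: $\frac{53}{4} \approx 13.25$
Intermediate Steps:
$L{\left(E \right)} = \frac{1}{4}$
$L{\left(n{\left(0,-5 \right)} \right)} + 13 l = \frac{1}{4} + 13 \cdot 1 = \frac{1}{4} + 13 = \frac{53}{4}$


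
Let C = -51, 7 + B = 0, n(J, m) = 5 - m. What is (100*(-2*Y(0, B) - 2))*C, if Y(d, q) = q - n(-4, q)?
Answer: -183600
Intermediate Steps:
B = -7 (B = -7 + 0 = -7)
Y(d, q) = -5 + 2*q (Y(d, q) = q - (5 - q) = q + (-5 + q) = -5 + 2*q)
(100*(-2*Y(0, B) - 2))*C = (100*(-2*(-5 + 2*(-7)) - 2))*(-51) = (100*(-2*(-5 - 14) - 2))*(-51) = (100*(-2*(-19) - 2))*(-51) = (100*(38 - 2))*(-51) = (100*36)*(-51) = 3600*(-51) = -183600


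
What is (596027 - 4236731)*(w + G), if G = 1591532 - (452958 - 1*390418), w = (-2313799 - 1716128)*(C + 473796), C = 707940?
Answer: 17338154819811333120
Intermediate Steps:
w = -4762309813272 (w = (-2313799 - 1716128)*(707940 + 473796) = -4029927*1181736 = -4762309813272)
G = 1528992 (G = 1591532 - (452958 - 390418) = 1591532 - 1*62540 = 1591532 - 62540 = 1528992)
(596027 - 4236731)*(w + G) = (596027 - 4236731)*(-4762309813272 + 1528992) = -3640704*(-4762308284280) = 17338154819811333120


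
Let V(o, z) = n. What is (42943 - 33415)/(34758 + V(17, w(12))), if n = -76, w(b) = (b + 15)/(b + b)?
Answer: 4764/17341 ≈ 0.27472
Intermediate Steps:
w(b) = (15 + b)/(2*b) (w(b) = (15 + b)/((2*b)) = (15 + b)*(1/(2*b)) = (15 + b)/(2*b))
V(o, z) = -76
(42943 - 33415)/(34758 + V(17, w(12))) = (42943 - 33415)/(34758 - 76) = 9528/34682 = 9528*(1/34682) = 4764/17341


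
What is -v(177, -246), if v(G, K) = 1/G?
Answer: -1/177 ≈ -0.0056497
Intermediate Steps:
-v(177, -246) = -1/177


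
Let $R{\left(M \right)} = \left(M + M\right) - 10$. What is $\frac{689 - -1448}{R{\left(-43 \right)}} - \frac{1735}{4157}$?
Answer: $- \frac{9050069}{399072} \approx -22.678$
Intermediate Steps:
$R{\left(M \right)} = -10 + 2 M$ ($R{\left(M \right)} = 2 M - 10 = -10 + 2 M$)
$\frac{689 - -1448}{R{\left(-43 \right)}} - \frac{1735}{4157} = \frac{689 - -1448}{-10 + 2 \left(-43\right)} - \frac{1735}{4157} = \frac{689 + 1448}{-10 - 86} - \frac{1735}{4157} = \frac{2137}{-96} - \frac{1735}{4157} = 2137 \left(- \frac{1}{96}\right) - \frac{1735}{4157} = - \frac{2137}{96} - \frac{1735}{4157} = - \frac{9050069}{399072}$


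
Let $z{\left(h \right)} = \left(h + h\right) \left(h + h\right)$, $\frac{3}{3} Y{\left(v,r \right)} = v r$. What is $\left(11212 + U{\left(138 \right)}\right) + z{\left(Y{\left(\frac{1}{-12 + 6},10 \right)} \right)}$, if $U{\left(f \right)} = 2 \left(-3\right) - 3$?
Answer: $\frac{100927}{9} \approx 11214.0$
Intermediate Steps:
$Y{\left(v,r \right)} = r v$ ($Y{\left(v,r \right)} = v r = r v$)
$z{\left(h \right)} = 4 h^{2}$ ($z{\left(h \right)} = 2 h 2 h = 4 h^{2}$)
$U{\left(f \right)} = -9$ ($U{\left(f \right)} = -6 - 3 = -9$)
$\left(11212 + U{\left(138 \right)}\right) + z{\left(Y{\left(\frac{1}{-12 + 6},10 \right)} \right)} = \left(11212 - 9\right) + 4 \left(\frac{10}{-12 + 6}\right)^{2} = 11203 + 4 \left(\frac{10}{-6}\right)^{2} = 11203 + 4 \left(10 \left(- \frac{1}{6}\right)\right)^{2} = 11203 + 4 \left(- \frac{5}{3}\right)^{2} = 11203 + 4 \cdot \frac{25}{9} = 11203 + \frac{100}{9} = \frac{100927}{9}$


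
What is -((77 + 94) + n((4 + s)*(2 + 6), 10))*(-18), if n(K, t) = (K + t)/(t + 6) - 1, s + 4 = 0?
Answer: 12285/4 ≈ 3071.3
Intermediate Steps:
s = -4 (s = -4 + 0 = -4)
n(K, t) = -1 + (K + t)/(6 + t) (n(K, t) = (K + t)/(6 + t) - 1 = -1 + (K + t)/(6 + t))
-((77 + 94) + n((4 + s)*(2 + 6), 10))*(-18) = -((77 + 94) + (-6 + (4 - 4)*(2 + 6))/(6 + 10))*(-18) = -(171 + (-6 + 0*8)/16)*(-18) = -(171 + (-6 + 0)/16)*(-18) = -(171 + (1/16)*(-6))*(-18) = -(171 - 3/8)*(-18) = -1*1365/8*(-18) = -1365/8*(-18) = 12285/4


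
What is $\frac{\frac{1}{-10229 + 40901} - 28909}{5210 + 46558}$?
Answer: $- \frac{886696847}{1587828096} \approx -0.55843$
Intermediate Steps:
$\frac{\frac{1}{-10229 + 40901} - 28909}{5210 + 46558} = \frac{\frac{1}{30672} - 28909}{51768} = \left(\frac{1}{30672} - 28909\right) \frac{1}{51768} = \left(- \frac{886696847}{30672}\right) \frac{1}{51768} = - \frac{886696847}{1587828096}$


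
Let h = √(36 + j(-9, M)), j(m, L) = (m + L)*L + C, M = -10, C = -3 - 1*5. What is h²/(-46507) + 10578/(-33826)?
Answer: -249662557/786572891 ≈ -0.31741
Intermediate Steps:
C = -8 (C = -3 - 5 = -8)
j(m, L) = -8 + L*(L + m) (j(m, L) = (m + L)*L - 8 = (L + m)*L - 8 = L*(L + m) - 8 = -8 + L*(L + m))
h = √218 (h = √(36 + (-8 + (-10)² - 10*(-9))) = √(36 + (-8 + 100 + 90)) = √(36 + 182) = √218 ≈ 14.765)
h²/(-46507) + 10578/(-33826) = (√218)²/(-46507) + 10578/(-33826) = 218*(-1/46507) + 10578*(-1/33826) = -218/46507 - 5289/16913 = -249662557/786572891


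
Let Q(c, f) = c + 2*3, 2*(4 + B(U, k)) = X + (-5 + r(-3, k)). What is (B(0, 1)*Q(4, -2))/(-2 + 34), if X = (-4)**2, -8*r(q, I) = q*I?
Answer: 135/256 ≈ 0.52734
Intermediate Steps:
r(q, I) = -I*q/8 (r(q, I) = -q*I/8 = -I*q/8)
X = 16
B(U, k) = 3/2 + 3*k/16 (B(U, k) = -4 + (16 + (-5 - 1/8*k*(-3)))/2 = -4 + (16 + (-5 + 3*k/8))/2 = -4 + (11 + 3*k/8)/2 = -4 + (11/2 + 3*k/16) = 3/2 + 3*k/16)
Q(c, f) = 6 + c (Q(c, f) = c + 6 = 6 + c)
(B(0, 1)*Q(4, -2))/(-2 + 34) = ((3/2 + (3/16)*1)*(6 + 4))/(-2 + 34) = ((3/2 + 3/16)*10)/32 = ((27/16)*10)/32 = (1/32)*(135/8) = 135/256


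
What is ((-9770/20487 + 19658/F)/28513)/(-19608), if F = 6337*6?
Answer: -121157/1687989851757432 ≈ -7.1776e-11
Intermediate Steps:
F = 38022
((-9770/20487 + 19658/F)/28513)/(-19608) = ((-9770/20487 + 19658/38022)/28513)/(-19608) = ((-9770*1/20487 + 19658*(1/38022))*(1/28513))*(-1/19608) = ((-9770/20487 + 9829/19011)*(1/28513))*(-1/19608) = ((5209751/129826119)*(1/28513))*(-1/19608) = (5209751/3701732131047)*(-1/19608) = -121157/1687989851757432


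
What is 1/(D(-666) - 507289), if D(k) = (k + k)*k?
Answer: 1/379823 ≈ 2.6328e-6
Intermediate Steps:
D(k) = 2*k**2 (D(k) = (2*k)*k = 2*k**2)
1/(D(-666) - 507289) = 1/(2*(-666)**2 - 507289) = 1/(2*443556 - 507289) = 1/(887112 - 507289) = 1/379823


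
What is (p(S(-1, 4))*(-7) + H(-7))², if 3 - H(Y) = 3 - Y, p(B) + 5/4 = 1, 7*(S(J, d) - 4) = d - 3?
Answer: 441/16 ≈ 27.563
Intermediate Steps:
S(J, d) = 25/7 + d/7 (S(J, d) = 4 + (d - 3)/7 = 4 + (-3 + d)/7 = 4 + (-3/7 + d/7) = 25/7 + d/7)
p(B) = -¼ (p(B) = -5/4 + 1 = -¼)
H(Y) = Y (H(Y) = 3 - (3 - Y) = 3 + (-3 + Y) = Y)
(p(S(-1, 4))*(-7) + H(-7))² = (-¼*(-7) - 7)² = (7/4 - 7)² = (-21/4)² = 441/16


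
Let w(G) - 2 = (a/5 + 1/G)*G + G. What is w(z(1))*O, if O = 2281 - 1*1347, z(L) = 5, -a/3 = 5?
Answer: -6538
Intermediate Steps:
a = -15 (a = -3*5 = -15)
O = 934 (O = 2281 - 1347 = 934)
w(G) = 2 + G + G*(-3 + 1/G) (w(G) = 2 + ((-15/5 + 1/G)*G + G) = 2 + ((-15*1/5 + 1/G)*G + G) = 2 + ((-3 + 1/G)*G + G) = 2 + (G*(-3 + 1/G) + G) = 2 + (G + G*(-3 + 1/G)) = 2 + G + G*(-3 + 1/G))
w(z(1))*O = (3 - 2*5)*934 = (3 - 10)*934 = -7*934 = -6538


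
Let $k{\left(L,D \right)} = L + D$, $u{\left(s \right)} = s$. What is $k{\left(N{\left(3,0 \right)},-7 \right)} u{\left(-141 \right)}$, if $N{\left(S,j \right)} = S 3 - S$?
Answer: $141$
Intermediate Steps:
$N{\left(S,j \right)} = 2 S$ ($N{\left(S,j \right)} = 3 S - S = 2 S$)
$k{\left(L,D \right)} = D + L$
$k{\left(N{\left(3,0 \right)},-7 \right)} u{\left(-141 \right)} = \left(-7 + 2 \cdot 3\right) \left(-141\right) = \left(-7 + 6\right) \left(-141\right) = \left(-1\right) \left(-141\right) = 141$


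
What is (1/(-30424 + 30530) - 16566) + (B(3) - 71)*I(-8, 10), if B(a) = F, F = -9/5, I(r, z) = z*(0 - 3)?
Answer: -1524491/106 ≈ -14382.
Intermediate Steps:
I(r, z) = -3*z (I(r, z) = z*(-3) = -3*z)
F = -9/5 (F = -9*⅕ = -9/5 ≈ -1.8000)
B(a) = -9/5
(1/(-30424 + 30530) - 16566) + (B(3) - 71)*I(-8, 10) = (1/(-30424 + 30530) - 16566) + (-9/5 - 71)*(-3*10) = (1/106 - 16566) - 364/5*(-30) = (1/106 - 16566) + 2184 = -1755995/106 + 2184 = -1524491/106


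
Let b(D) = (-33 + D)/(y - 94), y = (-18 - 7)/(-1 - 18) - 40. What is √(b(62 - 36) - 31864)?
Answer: I*√202509436731/2521 ≈ 178.5*I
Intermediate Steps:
y = -735/19 (y = -25/(-19) - 40 = -25*(-1/19) - 40 = 25/19 - 40 = -735/19 ≈ -38.684)
b(D) = 627/2521 - 19*D/2521 (b(D) = (-33 + D)/(-735/19 - 94) = (-33 + D)/(-2521/19) = (-33 + D)*(-19/2521) = 627/2521 - 19*D/2521)
√(b(62 - 36) - 31864) = √((627/2521 - 19*(62 - 36)/2521) - 31864) = √((627/2521 - 19/2521*26) - 31864) = √((627/2521 - 494/2521) - 31864) = √(133/2521 - 31864) = √(-80329011/2521) = I*√202509436731/2521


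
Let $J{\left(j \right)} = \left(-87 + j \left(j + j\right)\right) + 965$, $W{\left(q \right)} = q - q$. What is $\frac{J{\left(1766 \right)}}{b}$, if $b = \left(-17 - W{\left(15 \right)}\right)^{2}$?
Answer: $\frac{6238390}{289} \approx 21586.0$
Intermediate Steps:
$W{\left(q \right)} = 0$
$J{\left(j \right)} = 878 + 2 j^{2}$ ($J{\left(j \right)} = \left(-87 + j 2 j\right) + 965 = \left(-87 + 2 j^{2}\right) + 965 = 878 + 2 j^{2}$)
$b = 289$ ($b = \left(-17 - 0\right)^{2} = \left(-17 + 0\right)^{2} = \left(-17\right)^{2} = 289$)
$\frac{J{\left(1766 \right)}}{b} = \frac{878 + 2 \cdot 1766^{2}}{289} = \left(878 + 2 \cdot 3118756\right) \frac{1}{289} = \left(878 + 6237512\right) \frac{1}{289} = 6238390 \cdot \frac{1}{289} = \frac{6238390}{289}$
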